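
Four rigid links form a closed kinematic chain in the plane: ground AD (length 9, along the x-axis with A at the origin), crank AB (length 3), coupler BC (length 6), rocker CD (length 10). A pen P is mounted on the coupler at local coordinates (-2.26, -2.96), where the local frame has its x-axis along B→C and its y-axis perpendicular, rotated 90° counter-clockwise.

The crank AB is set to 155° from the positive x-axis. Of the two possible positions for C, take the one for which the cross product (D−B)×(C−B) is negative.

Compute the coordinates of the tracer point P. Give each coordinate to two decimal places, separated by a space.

A=(0,0), D=(9.00,0)
B = A + 3.00·(cos155°, sin155°) = (-2.7189, 1.2679)
|BD| = 11.7873
circle(B,6.00) ∩ circle(D,10.00): a=3.1789, h=5.0887
  candidates: C₊=(0.9888,5.9851) cross=59.982; C₋=(-0.1058,-4.1332) cross=-59.982
  mode - wants cross < 0 → take C=(-0.1058,-4.1332) (cross=-59.982)
ex = (C−B)/|BC| = (0.4355,-0.9002); ey = (0.9002,0.4355)
P = B + -2.26·ex + -2.96·ey = (-6.3677,2.0131)

-6.37 2.01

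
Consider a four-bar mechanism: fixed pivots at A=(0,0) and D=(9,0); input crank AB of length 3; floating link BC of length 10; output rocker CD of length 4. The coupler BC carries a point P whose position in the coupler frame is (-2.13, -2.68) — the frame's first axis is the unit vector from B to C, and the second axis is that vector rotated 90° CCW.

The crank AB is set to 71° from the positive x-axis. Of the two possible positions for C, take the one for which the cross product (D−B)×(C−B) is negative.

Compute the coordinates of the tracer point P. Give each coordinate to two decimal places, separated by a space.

-2.41 2.31

A=(0,0), D=(9.00,0)
B = A + 3.00·(cos71°, sin71°) = (0.9767, 2.8366)
|BD| = 8.5100
circle(B,10.00) ∩ circle(D,4.00): a=9.1904, h=3.9417
  candidates: C₊=(10.9554,3.4895) cross=33.544; C₋=(8.3277,-3.9431) cross=-33.544
  mode - wants cross < 0 → take C=(8.3277,-3.9431) (cross=-33.544)
ex = (C−B)/|BC| = (0.7351,-0.6780); ey = (0.6780,0.7351)
P = B + -2.13·ex + -2.68·ey = (-2.4060,2.3106)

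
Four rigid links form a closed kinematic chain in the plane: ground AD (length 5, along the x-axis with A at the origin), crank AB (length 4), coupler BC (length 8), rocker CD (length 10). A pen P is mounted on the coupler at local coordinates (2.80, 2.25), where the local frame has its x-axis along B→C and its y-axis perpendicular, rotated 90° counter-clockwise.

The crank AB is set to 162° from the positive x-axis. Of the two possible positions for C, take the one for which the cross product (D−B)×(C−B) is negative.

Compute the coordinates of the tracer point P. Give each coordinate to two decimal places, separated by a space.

-1.12 -1.15

A=(0,0), D=(5.00,0)
B = A + 4.00·(cos162°, sin162°) = (-3.8042, 1.2361)
|BD| = 8.8906
circle(B,8.00) ∩ circle(D,10.00): a=2.4207, h=7.6250
  candidates: C₊=(-0.3470,8.4504) cross=67.790; C₋=(-2.4672,-6.6514) cross=-67.790
  mode - wants cross < 0 → take C=(-2.4672,-6.6514) (cross=-67.790)
ex = (C−B)/|BC| = (0.1671,-0.9859); ey = (0.9859,0.1671)
P = B + 2.80·ex + 2.25·ey = (-1.1179,-1.1485)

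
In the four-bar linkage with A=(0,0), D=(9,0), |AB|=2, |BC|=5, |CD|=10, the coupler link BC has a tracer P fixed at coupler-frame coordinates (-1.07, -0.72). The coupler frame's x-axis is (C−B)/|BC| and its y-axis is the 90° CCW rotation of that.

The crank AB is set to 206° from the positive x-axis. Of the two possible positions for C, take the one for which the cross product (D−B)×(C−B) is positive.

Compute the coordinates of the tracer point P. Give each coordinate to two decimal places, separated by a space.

A=(0,0), D=(9.00,0)
B = A + 2.00·(cos206°, sin206°) = (-1.7976, -0.8767)
|BD| = 10.8331
circle(B,5.00) ∩ circle(D,10.00): a=1.9550, h=4.6020
  candidates: C₊=(-0.2215,3.8684) cross=49.854; C₋=(0.5234,-5.3054) cross=-49.854
  mode + wants cross > 0 → take C=(-0.2215,3.8684) (cross=49.854)
ex = (C−B)/|BC| = (0.3152,0.9490); ey = (-0.9490,0.3152)
P = B + -1.07·ex + -0.72·ey = (-1.4516,-2.1192)

-1.45 -2.12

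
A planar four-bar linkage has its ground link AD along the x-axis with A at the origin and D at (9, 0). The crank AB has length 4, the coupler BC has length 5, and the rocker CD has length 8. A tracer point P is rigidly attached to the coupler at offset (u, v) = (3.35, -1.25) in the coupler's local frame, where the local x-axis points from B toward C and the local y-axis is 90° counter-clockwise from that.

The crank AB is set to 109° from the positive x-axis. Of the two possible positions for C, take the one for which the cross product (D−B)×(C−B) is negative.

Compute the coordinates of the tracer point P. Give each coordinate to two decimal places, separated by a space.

A=(0,0), D=(9.00,0)
B = A + 4.00·(cos109°, sin109°) = (-1.3023, 3.7821)
|BD| = 10.9746
circle(B,5.00) ∩ circle(D,8.00): a=3.7104, h=3.3515
  candidates: C₊=(3.3359,5.6496) cross=36.781; C₋=(1.0259,-0.6428) cross=-36.781
  mode - wants cross < 0 → take C=(1.0259,-0.6428) (cross=-36.781)
ex = (C−B)/|BC| = (0.4656,-0.8850); ey = (0.8850,0.4656)
P = B + 3.35·ex + -1.25·ey = (-0.8486,0.2354)

-0.85 0.24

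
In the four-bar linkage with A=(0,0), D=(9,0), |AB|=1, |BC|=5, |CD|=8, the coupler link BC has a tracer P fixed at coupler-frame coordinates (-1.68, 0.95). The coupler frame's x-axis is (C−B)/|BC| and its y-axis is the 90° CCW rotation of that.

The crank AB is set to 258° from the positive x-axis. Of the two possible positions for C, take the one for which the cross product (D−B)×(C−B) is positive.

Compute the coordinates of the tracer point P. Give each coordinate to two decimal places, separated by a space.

A=(0,0), D=(9.00,0)
B = A + 1.00·(cos258°, sin258°) = (-0.2079, -0.9781)
|BD| = 9.2597
circle(B,5.00) ∩ circle(D,8.00): a=2.5240, h=4.3162
  candidates: C₊=(1.8460,3.5805) cross=39.967; C₋=(2.7579,-5.0036) cross=-39.967
  mode + wants cross > 0 → take C=(1.8460,3.5805) (cross=39.967)
ex = (C−B)/|BC| = (0.4108,0.9117); ey = (-0.9117,0.4108)
P = B + -1.68·ex + 0.95·ey = (-1.7642,-2.1196)

-1.76 -2.12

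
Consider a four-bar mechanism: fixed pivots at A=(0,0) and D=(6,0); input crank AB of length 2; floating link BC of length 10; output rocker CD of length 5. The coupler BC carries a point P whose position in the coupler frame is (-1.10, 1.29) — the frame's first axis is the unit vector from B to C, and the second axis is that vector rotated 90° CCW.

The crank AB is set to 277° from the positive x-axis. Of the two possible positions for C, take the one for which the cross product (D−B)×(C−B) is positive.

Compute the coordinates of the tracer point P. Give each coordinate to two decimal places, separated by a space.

-1.44 -1.76

A=(0,0), D=(6.00,0)
B = A + 2.00·(cos277°, sin277°) = (0.2437, -1.9851)
|BD| = 6.0889
circle(B,10.00) ∩ circle(D,5.00): a=9.2032, h=3.9117
  candidates: C₊=(7.6688,4.7133) cross=23.818; C₋=(10.2194,-2.6827) cross=-23.818
  mode + wants cross > 0 → take C=(7.6688,4.7133) (cross=23.818)
ex = (C−B)/|BC| = (0.7425,0.6698); ey = (-0.6698,0.7425)
P = B + -1.10·ex + 1.29·ey = (-1.4371,-1.7641)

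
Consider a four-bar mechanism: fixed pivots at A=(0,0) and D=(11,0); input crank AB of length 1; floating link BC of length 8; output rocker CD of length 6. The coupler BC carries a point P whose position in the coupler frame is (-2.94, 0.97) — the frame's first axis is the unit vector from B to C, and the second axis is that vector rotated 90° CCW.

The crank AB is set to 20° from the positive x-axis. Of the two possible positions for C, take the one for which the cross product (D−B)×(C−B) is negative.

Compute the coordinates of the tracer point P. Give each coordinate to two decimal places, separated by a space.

A=(0,0), D=(11.00,0)
B = A + 1.00·(cos20°, sin20°) = (0.9397, 0.3420)
|BD| = 10.0661
circle(B,8.00) ∩ circle(D,6.00): a=6.4239, h=4.7680
  candidates: C₊=(7.5219,4.8890) cross=47.995; C₋=(7.1978,-4.6415) cross=-47.995
  mode - wants cross < 0 → take C=(7.1978,-4.6415) (cross=-47.995)
ex = (C−B)/|BC| = (0.7823,-0.6229); ey = (0.6229,0.7823)
P = B + -2.94·ex + 0.97·ey = (-0.7559,2.9323)

-0.76 2.93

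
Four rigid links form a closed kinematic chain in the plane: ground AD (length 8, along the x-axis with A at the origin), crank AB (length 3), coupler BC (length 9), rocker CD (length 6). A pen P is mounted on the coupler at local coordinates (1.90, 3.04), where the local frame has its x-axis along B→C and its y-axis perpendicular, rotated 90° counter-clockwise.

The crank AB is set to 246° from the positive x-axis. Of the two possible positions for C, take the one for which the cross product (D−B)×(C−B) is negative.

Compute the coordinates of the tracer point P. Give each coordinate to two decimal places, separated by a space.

A=(0,0), D=(8.00,0)
B = A + 3.00·(cos246°, sin246°) = (-1.2202, -2.7406)
|BD| = 9.6189
circle(B,9.00) ∩ circle(D,6.00): a=7.1486, h=5.4679
  candidates: C₊=(4.0742,4.5374) cross=52.595; C₋=(7.1900,-5.9451) cross=-52.595
  mode - wants cross < 0 → take C=(7.1900,-5.9451) (cross=-52.595)
ex = (C−B)/|BC| = (0.9345,-0.3560); ey = (0.3560,0.9345)
P = B + 1.90·ex + 3.04·ey = (1.6377,-0.5763)

1.64 -0.58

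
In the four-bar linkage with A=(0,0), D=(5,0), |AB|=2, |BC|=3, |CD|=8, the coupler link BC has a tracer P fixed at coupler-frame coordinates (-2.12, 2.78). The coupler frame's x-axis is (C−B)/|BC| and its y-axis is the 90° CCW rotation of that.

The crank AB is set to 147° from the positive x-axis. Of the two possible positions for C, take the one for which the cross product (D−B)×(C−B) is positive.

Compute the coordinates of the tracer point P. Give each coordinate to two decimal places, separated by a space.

-4.31 -1.21

A=(0,0), D=(5.00,0)
B = A + 2.00·(cos147°, sin147°) = (-1.6773, 1.0893)
|BD| = 6.7656
circle(B,3.00) ∩ circle(D,8.00): a=-0.6819, h=2.9215
  candidates: C₊=(-1.8800,4.0824) cross=19.766; C₋=(-2.8207,-1.6843) cross=-19.766
  mode + wants cross > 0 → take C=(-1.8800,4.0824) (cross=19.766)
ex = (C−B)/|BC| = (-0.0675,0.9977); ey = (-0.9977,-0.0675)
P = B + -2.12·ex + 2.78·ey = (-4.3078,-1.2136)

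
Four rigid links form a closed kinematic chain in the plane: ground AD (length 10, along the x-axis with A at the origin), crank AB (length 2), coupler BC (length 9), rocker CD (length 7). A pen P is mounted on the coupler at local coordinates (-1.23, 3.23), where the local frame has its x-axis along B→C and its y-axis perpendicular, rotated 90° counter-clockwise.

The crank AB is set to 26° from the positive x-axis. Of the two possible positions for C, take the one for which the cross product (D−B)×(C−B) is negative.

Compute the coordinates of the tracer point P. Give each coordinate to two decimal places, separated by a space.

A=(0,0), D=(10.00,0)
B = A + 2.00·(cos26°, sin26°) = (1.7976, 0.8767)
|BD| = 8.2491
circle(B,9.00) ∩ circle(D,7.00): a=6.0642, h=6.6503
  candidates: C₊=(8.5342,6.8448) cross=54.859; C₋=(7.1206,-6.3804) cross=-54.859
  mode - wants cross < 0 → take C=(7.1206,-6.3804) (cross=-54.859)
ex = (C−B)/|BC| = (0.5914,-0.8063); ey = (0.8063,0.5914)
P = B + -1.23·ex + 3.23·ey = (3.6746,3.7789)

3.67 3.78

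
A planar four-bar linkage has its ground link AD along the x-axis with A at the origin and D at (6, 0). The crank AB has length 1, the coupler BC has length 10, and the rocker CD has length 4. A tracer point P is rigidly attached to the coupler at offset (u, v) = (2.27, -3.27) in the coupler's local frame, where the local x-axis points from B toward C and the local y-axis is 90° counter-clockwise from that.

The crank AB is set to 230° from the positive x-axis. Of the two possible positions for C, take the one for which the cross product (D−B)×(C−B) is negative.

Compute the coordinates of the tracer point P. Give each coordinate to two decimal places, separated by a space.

1.08 -4.36

A=(0,0), D=(6.00,0)
B = A + 1.00·(cos230°, sin230°) = (-0.6428, -0.7660)
|BD| = 6.6868
circle(B,10.00) ∩ circle(D,4.00): a=9.6244, h=2.7149
  candidates: C₊=(8.6073,3.0335) cross=18.154; C₋=(9.2293,-2.3604) cross=-18.154
  mode - wants cross < 0 → take C=(9.2293,-2.3604) (cross=-18.154)
ex = (C−B)/|BC| = (0.9872,-0.1594); ey = (0.1594,0.9872)
P = B + 2.27·ex + -3.27·ey = (1.0768,-4.3561)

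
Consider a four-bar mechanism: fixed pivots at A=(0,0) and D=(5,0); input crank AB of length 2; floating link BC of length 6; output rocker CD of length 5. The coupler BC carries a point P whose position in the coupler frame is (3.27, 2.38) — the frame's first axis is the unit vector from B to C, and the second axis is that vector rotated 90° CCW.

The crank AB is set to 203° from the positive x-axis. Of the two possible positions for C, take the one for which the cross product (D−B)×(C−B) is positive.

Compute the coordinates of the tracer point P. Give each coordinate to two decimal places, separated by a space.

-1.67 3.26

A=(0,0), D=(5.00,0)
B = A + 2.00·(cos203°, sin203°) = (-1.8410, -0.7815)
|BD| = 6.8855
circle(B,6.00) ∩ circle(D,5.00): a=4.2415, h=4.2438
  candidates: C₊=(1.8915,3.9163) cross=29.220; C₋=(2.8548,-4.5164) cross=-29.220
  mode + wants cross > 0 → take C=(1.8915,3.9163) (cross=29.220)
ex = (C−B)/|BC| = (0.6221,0.7830); ey = (-0.7830,0.6221)
P = B + 3.27·ex + 2.38·ey = (-1.6702,3.2593)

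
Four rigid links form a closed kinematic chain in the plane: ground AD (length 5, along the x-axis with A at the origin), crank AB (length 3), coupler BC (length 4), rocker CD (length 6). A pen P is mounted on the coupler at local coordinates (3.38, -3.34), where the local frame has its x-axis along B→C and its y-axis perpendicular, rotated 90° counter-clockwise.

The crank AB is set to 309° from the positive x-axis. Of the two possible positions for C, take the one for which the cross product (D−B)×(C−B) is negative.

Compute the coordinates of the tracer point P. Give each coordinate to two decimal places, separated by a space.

A=(0,0), D=(5.00,0)
B = A + 3.00·(cos309°, sin309°) = (1.8880, -2.3314)
|BD| = 3.8885
circle(B,4.00) ∩ circle(D,6.00): a=-0.6274, h=3.9505
  candidates: C₊=(-0.9828,0.4540) cross=15.361; C₋=(3.7544,-5.8693) cross=-15.361
  mode - wants cross < 0 → take C=(3.7544,-5.8693) (cross=-15.361)
ex = (C−B)/|BC| = (0.4666,-0.8845); ey = (0.8845,0.4666)
P = B + 3.38·ex + -3.34·ey = (0.5110,-6.8794)

0.51 -6.88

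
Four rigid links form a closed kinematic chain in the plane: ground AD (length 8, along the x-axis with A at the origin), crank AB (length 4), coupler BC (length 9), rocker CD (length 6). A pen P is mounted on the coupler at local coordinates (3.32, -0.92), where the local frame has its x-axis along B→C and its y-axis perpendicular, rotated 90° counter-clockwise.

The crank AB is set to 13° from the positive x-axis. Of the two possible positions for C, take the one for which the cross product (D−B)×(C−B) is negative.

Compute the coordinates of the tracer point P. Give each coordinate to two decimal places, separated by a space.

A=(0,0), D=(8.00,0)
B = A + 4.00·(cos13°, sin13°) = (3.8975, 0.8998)
|BD| = 4.2000
circle(B,9.00) ∩ circle(D,6.00): a=7.4571, h=5.0390
  candidates: C₊=(12.2610,4.2242) cross=21.164; C₋=(10.1019,-5.6198) cross=-21.164
  mode - wants cross < 0 → take C=(10.1019,-5.6198) (cross=-21.164)
ex = (C−B)/|BC| = (0.6894,-0.7244); ey = (0.7244,0.6894)
P = B + 3.32·ex + -0.92·ey = (5.5198,-2.1394)

5.52 -2.14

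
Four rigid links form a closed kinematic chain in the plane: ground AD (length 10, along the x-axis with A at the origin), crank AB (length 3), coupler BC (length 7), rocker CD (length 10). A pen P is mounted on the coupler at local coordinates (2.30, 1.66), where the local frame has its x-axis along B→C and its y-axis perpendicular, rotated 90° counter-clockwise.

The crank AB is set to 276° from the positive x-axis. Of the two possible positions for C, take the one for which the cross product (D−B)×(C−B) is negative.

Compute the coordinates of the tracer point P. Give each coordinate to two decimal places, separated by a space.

A=(0,0), D=(10.00,0)
B = A + 3.00·(cos276°, sin276°) = (0.3136, -2.9836)
|BD| = 10.1355
circle(B,7.00) ∩ circle(D,10.00): a=2.5518, h=6.5183
  candidates: C₊=(0.8336,3.9971) cross=66.066; C₋=(4.6711,-8.4619) cross=-66.066
  mode - wants cross < 0 → take C=(4.6711,-8.4619) (cross=-66.066)
ex = (C−B)/|BC| = (0.6225,-0.7826); ey = (0.7826,0.6225)
P = B + 2.30·ex + 1.66·ey = (3.0445,-3.7502)

3.04 -3.75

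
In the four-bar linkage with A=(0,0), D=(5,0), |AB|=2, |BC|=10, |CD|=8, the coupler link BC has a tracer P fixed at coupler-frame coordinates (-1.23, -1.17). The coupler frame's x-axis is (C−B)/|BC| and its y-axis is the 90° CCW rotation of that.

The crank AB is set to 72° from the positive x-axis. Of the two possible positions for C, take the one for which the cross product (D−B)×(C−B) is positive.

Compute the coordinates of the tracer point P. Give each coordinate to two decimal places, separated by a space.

A=(0,0), D=(5.00,0)
B = A + 2.00·(cos72°, sin72°) = (0.6180, 1.9021)
|BD| = 4.7770
circle(B,10.00) ∩ circle(D,8.00): a=6.1566, h=7.8802
  candidates: C₊=(9.4032,6.6792) cross=37.643; C₋=(3.1277,-7.7778) cross=-37.643
  mode + wants cross > 0 → take C=(9.4032,6.6792) (cross=37.643)
ex = (C−B)/|BC| = (0.8785,0.4777); ey = (-0.4777,0.8785)
P = B + -1.23·ex + -1.17·ey = (0.0964,0.2867)

0.10 0.29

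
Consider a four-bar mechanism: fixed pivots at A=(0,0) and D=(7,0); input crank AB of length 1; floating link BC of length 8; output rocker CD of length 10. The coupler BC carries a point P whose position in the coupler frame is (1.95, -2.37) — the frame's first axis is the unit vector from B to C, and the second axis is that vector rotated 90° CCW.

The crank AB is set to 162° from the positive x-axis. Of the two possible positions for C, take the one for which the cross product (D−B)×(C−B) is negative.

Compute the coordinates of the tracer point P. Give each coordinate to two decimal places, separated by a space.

-2.94 -2.03

A=(0,0), D=(7.00,0)
B = A + 1.00·(cos162°, sin162°) = (-0.9511, 0.3090)
|BD| = 7.9571
circle(B,8.00) ∩ circle(D,10.00): a=1.7164, h=7.8137
  candidates: C₊=(1.0675,8.0502) cross=62.174; C₋=(0.4606,-7.5655) cross=-62.174
  mode - wants cross < 0 → take C=(0.4606,-7.5655) (cross=-62.174)
ex = (C−B)/|BC| = (0.1765,-0.9843); ey = (0.9843,0.1765)
P = B + 1.95·ex + -2.37·ey = (-2.9398,-2.0286)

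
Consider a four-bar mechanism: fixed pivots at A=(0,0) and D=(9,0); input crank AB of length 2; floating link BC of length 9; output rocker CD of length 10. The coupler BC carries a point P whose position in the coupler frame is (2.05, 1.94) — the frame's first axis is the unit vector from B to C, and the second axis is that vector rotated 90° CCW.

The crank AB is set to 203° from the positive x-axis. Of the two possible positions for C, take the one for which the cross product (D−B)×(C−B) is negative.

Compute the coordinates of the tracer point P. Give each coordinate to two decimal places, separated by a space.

0.92 -1.37

A=(0,0), D=(9.00,0)
B = A + 2.00·(cos203°, sin203°) = (-1.8410, -0.7815)
|BD| = 10.8691
circle(B,9.00) ∩ circle(D,10.00): a=4.5605, h=7.7590
  candidates: C₊=(2.1499,7.2853) cross=84.333; C₋=(3.2656,-8.1925) cross=-84.333
  mode - wants cross < 0 → take C=(3.2656,-8.1925) (cross=-84.333)
ex = (C−B)/|BC| = (0.5674,-0.8234); ey = (0.8234,0.5674)
P = B + 2.05·ex + 1.94·ey = (0.9196,-1.3688)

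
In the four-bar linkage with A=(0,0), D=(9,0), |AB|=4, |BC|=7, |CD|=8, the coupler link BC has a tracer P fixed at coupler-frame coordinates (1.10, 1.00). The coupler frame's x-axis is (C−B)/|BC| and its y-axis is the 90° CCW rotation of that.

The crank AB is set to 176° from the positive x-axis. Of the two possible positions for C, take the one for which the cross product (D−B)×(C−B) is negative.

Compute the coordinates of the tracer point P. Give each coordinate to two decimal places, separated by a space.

-2.52 0.51

A=(0,0), D=(9.00,0)
B = A + 4.00·(cos176°, sin176°) = (-3.9903, 0.2790)
|BD| = 12.9933
circle(B,7.00) ∩ circle(D,8.00): a=5.9194, h=3.7364
  candidates: C₊=(2.0080,3.8874) cross=48.548; C₋=(1.8475,-3.5836) cross=-48.548
  mode - wants cross < 0 → take C=(1.8475,-3.5836) (cross=-48.548)
ex = (C−B)/|BC| = (0.8340,-0.5518); ey = (0.5518,0.8340)
P = B + 1.10·ex + 1.00·ey = (-2.5211,0.5060)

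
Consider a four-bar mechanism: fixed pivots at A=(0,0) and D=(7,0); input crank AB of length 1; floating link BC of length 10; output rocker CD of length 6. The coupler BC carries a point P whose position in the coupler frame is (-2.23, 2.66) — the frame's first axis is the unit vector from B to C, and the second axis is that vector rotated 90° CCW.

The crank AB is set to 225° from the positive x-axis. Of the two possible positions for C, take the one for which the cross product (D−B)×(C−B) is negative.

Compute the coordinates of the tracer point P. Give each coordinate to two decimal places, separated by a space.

-1.21 2.73

A=(0,0), D=(7.00,0)
B = A + 1.00·(cos225°, sin225°) = (-0.7071, -0.7071)
|BD| = 7.7395
circle(B,10.00) ∩ circle(D,6.00): a=8.0044, h=5.9941
  candidates: C₊=(6.7162,5.9933) cross=46.392; C₋=(7.8114,-5.9449) cross=-46.392
  mode - wants cross < 0 → take C=(7.8114,-5.9449) (cross=-46.392)
ex = (C−B)/|BC| = (0.8519,-0.5238); ey = (0.5238,0.8519)
P = B + -2.23·ex + 2.66·ey = (-1.2135,2.7269)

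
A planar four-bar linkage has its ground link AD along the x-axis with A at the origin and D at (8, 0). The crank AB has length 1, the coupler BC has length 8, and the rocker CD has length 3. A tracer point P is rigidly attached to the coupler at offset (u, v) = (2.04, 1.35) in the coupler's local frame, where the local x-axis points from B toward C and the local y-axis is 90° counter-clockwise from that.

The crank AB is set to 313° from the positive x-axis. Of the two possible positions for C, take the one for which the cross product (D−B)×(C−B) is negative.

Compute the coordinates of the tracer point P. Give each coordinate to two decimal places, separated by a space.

3.02 -0.01

A=(0,0), D=(8.00,0)
B = A + 1.00·(cos313°, sin313°) = (0.6820, -0.7314)
|BD| = 7.3545
circle(B,8.00) ∩ circle(D,3.00): a=7.4165, h=2.9994
  candidates: C₊=(7.7634,2.9907) cross=22.059; C₋=(8.3600,-2.9783) cross=-22.059
  mode - wants cross < 0 → take C=(8.3600,-2.9783) (cross=-22.059)
ex = (C−B)/|BC| = (0.9597,-0.2809); ey = (0.2809,0.9597)
P = B + 2.04·ex + 1.35·ey = (3.0191,-0.0087)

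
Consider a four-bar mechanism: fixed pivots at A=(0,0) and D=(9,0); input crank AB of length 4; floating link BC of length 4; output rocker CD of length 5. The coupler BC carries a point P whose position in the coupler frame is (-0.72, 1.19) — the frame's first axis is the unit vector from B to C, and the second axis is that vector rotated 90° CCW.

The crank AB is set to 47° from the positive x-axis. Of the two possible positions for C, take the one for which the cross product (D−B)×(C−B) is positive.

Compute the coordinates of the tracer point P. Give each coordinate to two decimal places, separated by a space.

1.64 3.79

A=(0,0), D=(9.00,0)
B = A + 4.00·(cos47°, sin47°) = (2.7280, 2.9254)
|BD| = 6.9207
circle(B,4.00) ∩ circle(D,5.00): a=2.8101, h=2.8466
  candidates: C₊=(6.4780,4.3173) cross=19.701; C₋=(4.0714,-0.8422) cross=-19.701
  mode + wants cross > 0 → take C=(6.4780,4.3173) (cross=19.701)
ex = (C−B)/|BC| = (0.9375,0.3480); ey = (-0.3480,0.9375)
P = B + -0.72·ex + 1.19·ey = (1.6389,3.7905)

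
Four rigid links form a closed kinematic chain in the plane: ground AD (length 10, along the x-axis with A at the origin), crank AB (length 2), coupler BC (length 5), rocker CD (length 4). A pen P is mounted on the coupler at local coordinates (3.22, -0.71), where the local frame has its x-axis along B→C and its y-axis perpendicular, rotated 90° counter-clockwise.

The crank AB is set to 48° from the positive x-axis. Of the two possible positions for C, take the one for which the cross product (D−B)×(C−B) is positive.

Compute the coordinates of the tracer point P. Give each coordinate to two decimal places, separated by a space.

A=(0,0), D=(10.00,0)
B = A + 2.00·(cos48°, sin48°) = (1.3383, 1.4863)
|BD| = 8.7883
circle(B,5.00) ∩ circle(D,4.00): a=4.9062, h=0.9639
  candidates: C₊=(6.3368,1.6066) cross=8.471; C₋=(6.0108,-0.2935) cross=-8.471
  mode + wants cross > 0 → take C=(6.3368,1.6066) (cross=8.471)
ex = (C−B)/|BC| = (0.9997,0.0241); ey = (-0.0241,0.9997)
P = B + 3.22·ex + -0.71·ey = (4.5744,0.8540)

4.57 0.85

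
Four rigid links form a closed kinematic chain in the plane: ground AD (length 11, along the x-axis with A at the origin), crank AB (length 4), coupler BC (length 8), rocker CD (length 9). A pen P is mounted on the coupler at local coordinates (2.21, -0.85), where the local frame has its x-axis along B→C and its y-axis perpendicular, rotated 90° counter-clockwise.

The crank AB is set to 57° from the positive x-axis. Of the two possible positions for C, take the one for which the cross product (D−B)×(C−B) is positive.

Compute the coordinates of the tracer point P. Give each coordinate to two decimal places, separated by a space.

A=(0,0), D=(11.00,0)
B = A + 4.00·(cos57°, sin57°) = (2.1786, 3.3547)
|BD| = 9.4378
circle(B,8.00) ∩ circle(D,9.00): a=3.8183, h=7.0300
  candidates: C₊=(8.2463,8.5684) cross=66.348; C₋=(3.2486,-4.5734) cross=-66.348
  mode + wants cross > 0 → take C=(8.2463,8.5684) (cross=66.348)
ex = (C−B)/|BC| = (0.7585,0.6517); ey = (-0.6517,0.7585)
P = B + 2.21·ex + -0.85·ey = (4.4087,4.1503)

4.41 4.15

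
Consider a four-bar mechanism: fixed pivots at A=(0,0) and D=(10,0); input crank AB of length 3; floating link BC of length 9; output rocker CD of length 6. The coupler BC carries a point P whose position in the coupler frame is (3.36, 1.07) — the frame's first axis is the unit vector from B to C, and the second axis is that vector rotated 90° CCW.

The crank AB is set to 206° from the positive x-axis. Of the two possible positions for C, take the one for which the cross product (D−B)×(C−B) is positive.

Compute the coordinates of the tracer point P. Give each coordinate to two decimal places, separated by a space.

-0.37 1.34

A=(0,0), D=(10.00,0)
B = A + 3.00·(cos206°, sin206°) = (-2.6964, -1.3151)
|BD| = 12.7643
circle(B,9.00) ∩ circle(D,6.00): a=8.1449, h=3.8290
  candidates: C₊=(5.0107,3.3326) cross=48.874; C₋=(5.7997,-4.2845) cross=-48.874
  mode + wants cross > 0 → take C=(5.0107,3.3326) (cross=48.874)
ex = (C−B)/|BC| = (0.8563,0.5164); ey = (-0.5164,0.8563)
P = B + 3.36·ex + 1.07·ey = (-0.3717,1.3363)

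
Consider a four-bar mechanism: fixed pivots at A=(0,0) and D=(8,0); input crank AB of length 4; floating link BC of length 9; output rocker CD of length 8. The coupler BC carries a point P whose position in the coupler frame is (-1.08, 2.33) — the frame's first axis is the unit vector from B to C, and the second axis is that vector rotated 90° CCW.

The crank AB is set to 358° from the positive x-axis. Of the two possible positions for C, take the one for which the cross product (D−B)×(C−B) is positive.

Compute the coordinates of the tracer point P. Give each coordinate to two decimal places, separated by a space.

A=(0,0), D=(8.00,0)
B = A + 4.00·(cos358°, sin358°) = (3.9976, -0.1396)
|BD| = 4.0049
circle(B,9.00) ∩ circle(D,8.00): a=4.1249, h=7.9991
  candidates: C₊=(7.8411,7.9984) cross=32.035; C₋=(8.3987,-7.9901) cross=-32.035
  mode + wants cross > 0 → take C=(7.8411,7.9984) (cross=32.035)
ex = (C−B)/|BC| = (0.4271,0.9042); ey = (-0.9042,0.4271)
P = B + -1.08·ex + 2.33·ey = (1.4295,-0.1211)

1.43 -0.12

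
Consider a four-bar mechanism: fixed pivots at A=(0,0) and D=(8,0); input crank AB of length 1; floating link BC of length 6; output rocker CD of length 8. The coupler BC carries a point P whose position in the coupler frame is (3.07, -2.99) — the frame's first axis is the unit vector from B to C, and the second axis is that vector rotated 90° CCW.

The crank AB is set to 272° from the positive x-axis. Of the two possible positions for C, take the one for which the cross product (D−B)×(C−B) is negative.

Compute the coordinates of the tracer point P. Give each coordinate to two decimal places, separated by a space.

A=(0,0), D=(8.00,0)
B = A + 1.00·(cos272°, sin272°) = (0.0349, -0.9994)
|BD| = 8.0276
circle(B,6.00) ∩ circle(D,8.00): a=2.2698, h=5.5541
  candidates: C₊=(1.5956,4.7941) cross=44.586; C₋=(2.9785,-6.2277) cross=-44.586
  mode - wants cross < 0 → take C=(2.9785,-6.2277) (cross=-44.586)
ex = (C−B)/|BC| = (0.4906,-0.8714); ey = (0.8714,0.4906)
P = B + 3.07·ex + -2.99·ey = (-1.0644,-5.1414)

-1.06 -5.14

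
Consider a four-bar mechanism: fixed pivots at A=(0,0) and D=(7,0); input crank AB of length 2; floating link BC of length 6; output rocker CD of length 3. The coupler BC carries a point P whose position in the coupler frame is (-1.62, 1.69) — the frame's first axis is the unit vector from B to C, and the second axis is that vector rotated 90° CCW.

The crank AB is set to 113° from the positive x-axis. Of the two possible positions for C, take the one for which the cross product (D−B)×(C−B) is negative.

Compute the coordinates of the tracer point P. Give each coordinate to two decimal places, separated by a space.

-1.26 4.13

A=(0,0), D=(7.00,0)
B = A + 2.00·(cos113°, sin113°) = (-0.7815, 1.8410)
|BD| = 7.9963
circle(B,6.00) ∩ circle(D,3.00): a=5.6864, h=1.9143
  candidates: C₊=(5.1929,2.3947) cross=15.307; C₋=(4.3115,-1.3311) cross=-15.307
  mode - wants cross < 0 → take C=(4.3115,-1.3311) (cross=-15.307)
ex = (C−B)/|BC| = (0.8488,-0.5287); ey = (0.5287,0.8488)
P = B + -1.62·ex + 1.69·ey = (-1.2631,4.1320)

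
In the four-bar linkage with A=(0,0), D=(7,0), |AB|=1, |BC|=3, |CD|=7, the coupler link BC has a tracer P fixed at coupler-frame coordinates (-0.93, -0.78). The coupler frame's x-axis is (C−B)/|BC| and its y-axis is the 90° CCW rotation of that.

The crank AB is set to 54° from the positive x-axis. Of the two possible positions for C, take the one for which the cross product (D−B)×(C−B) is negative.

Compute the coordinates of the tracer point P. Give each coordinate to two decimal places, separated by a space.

A=(0,0), D=(7.00,0)
B = A + 1.00·(cos54°, sin54°) = (0.5878, 0.8090)
|BD| = 6.4630
circle(B,3.00) ∩ circle(D,7.00): a=0.1370, h=2.9969
  candidates: C₊=(1.0989,3.7652) cross=19.369; C₋=(0.3486,-2.1814) cross=-19.369
  mode - wants cross < 0 → take C=(0.3486,-2.1814) (cross=-19.369)
ex = (C−B)/|BC| = (-0.0797,-0.9968); ey = (0.9968,-0.0797)
P = B + -0.93·ex + -0.78·ey = (-0.1156,1.7982)

-0.12 1.80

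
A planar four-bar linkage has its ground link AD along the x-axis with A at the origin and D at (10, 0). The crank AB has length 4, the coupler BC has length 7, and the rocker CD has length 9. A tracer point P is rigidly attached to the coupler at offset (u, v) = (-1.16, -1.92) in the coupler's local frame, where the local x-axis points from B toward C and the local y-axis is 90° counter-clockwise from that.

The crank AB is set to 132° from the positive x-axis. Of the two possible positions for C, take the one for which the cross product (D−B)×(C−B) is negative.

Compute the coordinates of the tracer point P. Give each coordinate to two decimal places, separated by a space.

A=(0,0), D=(10.00,0)
B = A + 4.00·(cos132°, sin132°) = (-2.6765, 2.9726)
|BD| = 13.0204
circle(B,7.00) ∩ circle(D,9.00): a=5.2814, h=4.5943
  candidates: C₊=(3.5142,6.2398) cross=59.819; C₋=(1.4165,-2.7061) cross=-59.819
  mode - wants cross < 0 → take C=(1.4165,-2.7061) (cross=-59.819)
ex = (C−B)/|BC| = (0.5847,-0.8112); ey = (0.8112,0.5847)
P = B + -1.16·ex + -1.92·ey = (-4.9124,2.7910)

-4.91 2.79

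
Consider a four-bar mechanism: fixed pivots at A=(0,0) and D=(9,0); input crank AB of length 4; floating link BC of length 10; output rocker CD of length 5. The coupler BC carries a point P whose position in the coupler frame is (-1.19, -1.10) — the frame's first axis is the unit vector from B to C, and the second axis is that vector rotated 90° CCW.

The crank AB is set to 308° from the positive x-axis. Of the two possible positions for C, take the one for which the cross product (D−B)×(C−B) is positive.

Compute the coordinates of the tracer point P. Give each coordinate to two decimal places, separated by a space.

2.66 -4.76

A=(0,0), D=(9.00,0)
B = A + 4.00·(cos308°, sin308°) = (2.4626, -3.1520)
|BD| = 7.2576
circle(B,10.00) ∩ circle(D,5.00): a=8.7958, h=4.7575
  candidates: C₊=(8.3193,4.9535) cross=34.528; C₋=(12.4518,-3.6173) cross=-34.528
  mode + wants cross > 0 → take C=(8.3193,4.9535) (cross=34.528)
ex = (C−B)/|BC| = (0.5857,0.8105); ey = (-0.8105,0.5857)
P = B + -1.19·ex + -1.10·ey = (2.6573,-4.7608)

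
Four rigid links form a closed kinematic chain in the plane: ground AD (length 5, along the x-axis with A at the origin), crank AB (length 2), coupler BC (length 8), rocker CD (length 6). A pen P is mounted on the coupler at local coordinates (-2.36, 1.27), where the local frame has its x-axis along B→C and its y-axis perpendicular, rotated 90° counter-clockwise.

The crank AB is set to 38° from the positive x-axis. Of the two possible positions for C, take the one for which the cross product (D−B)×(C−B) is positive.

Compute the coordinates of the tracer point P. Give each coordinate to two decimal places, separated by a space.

-1.10 1.38

A=(0,0), D=(5.00,0)
B = A + 2.00·(cos38°, sin38°) = (1.5760, 1.2313)
|BD| = 3.6387
circle(B,8.00) ∩ circle(D,6.00): a=5.6669, h=5.6468
  candidates: C₊=(8.8195,4.6273) cross=20.547; C₋=(4.9977,-6.0000) cross=-20.547
  mode + wants cross > 0 → take C=(8.8195,4.6273) (cross=20.547)
ex = (C−B)/|BC| = (0.9054,0.4245); ey = (-0.4245,0.9054)
P = B + -2.36·ex + 1.27·ey = (-1.0999,1.3794)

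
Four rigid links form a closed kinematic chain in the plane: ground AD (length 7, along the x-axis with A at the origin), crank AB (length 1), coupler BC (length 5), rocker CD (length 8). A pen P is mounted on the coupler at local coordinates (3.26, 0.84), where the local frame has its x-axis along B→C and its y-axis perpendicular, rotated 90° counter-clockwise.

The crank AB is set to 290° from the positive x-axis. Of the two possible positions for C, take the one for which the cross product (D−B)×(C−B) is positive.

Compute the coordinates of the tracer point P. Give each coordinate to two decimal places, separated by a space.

A=(0,0), D=(7.00,0)
B = A + 1.00·(cos290°, sin290°) = (0.3420, -0.9397)
|BD| = 6.7240
circle(B,5.00) ∩ circle(D,8.00): a=0.4619, h=4.9786
  candidates: C₊=(0.1036,4.0546) cross=33.476; C₋=(1.4952,-5.8049) cross=-33.476
  mode + wants cross > 0 → take C=(0.1036,4.0546) (cross=33.476)
ex = (C−B)/|BC| = (-0.0477,0.9989); ey = (-0.9989,-0.0477)
P = B + 3.26·ex + 0.84·ey = (-0.6525,2.2765)

-0.65 2.28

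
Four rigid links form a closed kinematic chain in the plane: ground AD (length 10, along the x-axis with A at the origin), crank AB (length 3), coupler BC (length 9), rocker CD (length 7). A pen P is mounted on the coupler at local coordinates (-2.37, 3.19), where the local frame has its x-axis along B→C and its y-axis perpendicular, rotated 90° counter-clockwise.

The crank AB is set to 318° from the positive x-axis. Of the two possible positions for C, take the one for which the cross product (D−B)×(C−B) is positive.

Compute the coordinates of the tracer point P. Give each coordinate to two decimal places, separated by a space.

A=(0,0), D=(10.00,0)
B = A + 3.00·(cos318°, sin318°) = (2.2294, -2.0074)
|BD| = 8.0257
circle(B,9.00) ∩ circle(D,7.00): a=6.0064, h=6.7024
  candidates: C₊=(6.3685,5.9843) cross=53.792; C₋=(9.7214,-6.9945) cross=-53.792
  mode + wants cross > 0 → take C=(6.3685,5.9843) (cross=53.792)
ex = (C−B)/|BC| = (0.4599,0.8880); ey = (-0.8880,0.4599)
P = B + -2.37·ex + 3.19·ey = (-1.6932,-2.6448)

-1.69 -2.64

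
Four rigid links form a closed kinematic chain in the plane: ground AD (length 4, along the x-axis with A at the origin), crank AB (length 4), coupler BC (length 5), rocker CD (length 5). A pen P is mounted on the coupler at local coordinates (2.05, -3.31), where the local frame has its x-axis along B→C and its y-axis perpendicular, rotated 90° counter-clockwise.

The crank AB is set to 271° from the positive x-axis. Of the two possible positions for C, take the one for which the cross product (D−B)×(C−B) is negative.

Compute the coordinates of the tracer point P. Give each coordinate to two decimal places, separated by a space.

A=(0,0), D=(4.00,0)
B = A + 4.00·(cos271°, sin271°) = (0.0698, -3.9994)
|BD| = 5.6073
circle(B,5.00) ∩ circle(D,5.00): a=2.8036, h=4.1400
  candidates: C₊=(-0.9180,0.9021) cross=23.214; C₋=(4.9878,-4.9015) cross=-23.214
  mode - wants cross < 0 → take C=(4.9878,-4.9015) (cross=-23.214)
ex = (C−B)/|BC| = (0.9836,-0.1804); ey = (0.1804,0.9836)
P = B + 2.05·ex + -3.31·ey = (1.4890,-7.6249)

1.49 -7.62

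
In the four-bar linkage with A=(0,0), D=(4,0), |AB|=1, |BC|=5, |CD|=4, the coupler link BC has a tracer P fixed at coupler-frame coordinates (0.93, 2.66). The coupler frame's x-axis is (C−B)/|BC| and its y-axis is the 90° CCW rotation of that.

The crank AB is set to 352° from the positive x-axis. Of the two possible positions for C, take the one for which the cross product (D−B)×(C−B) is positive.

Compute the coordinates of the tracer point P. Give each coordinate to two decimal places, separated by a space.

-0.69 2.13

A=(0,0), D=(4.00,0)
B = A + 1.00·(cos352°, sin352°) = (0.9903, -0.1392)
|BD| = 3.0129
circle(B,5.00) ∩ circle(D,4.00): a=3.0000, h=4.0000
  candidates: C₊=(3.8023,3.9951) cross=12.052; C₋=(4.1719,-3.9963) cross=-12.052
  mode + wants cross > 0 → take C=(3.8023,3.9951) (cross=12.052)
ex = (C−B)/|BC| = (0.5624,0.8269); ey = (-0.8269,0.5624)
P = B + 0.93·ex + 2.66·ey = (-0.6861,2.1258)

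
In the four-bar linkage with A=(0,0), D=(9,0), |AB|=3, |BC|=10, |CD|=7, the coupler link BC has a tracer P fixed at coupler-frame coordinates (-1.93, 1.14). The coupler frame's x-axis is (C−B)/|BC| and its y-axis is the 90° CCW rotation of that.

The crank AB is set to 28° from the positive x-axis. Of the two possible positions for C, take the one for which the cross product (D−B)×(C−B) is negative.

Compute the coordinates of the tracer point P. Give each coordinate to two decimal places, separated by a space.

2.54 3.65

A=(0,0), D=(9.00,0)
B = A + 3.00·(cos28°, sin28°) = (2.6488, 1.4084)
|BD| = 6.5054
circle(B,10.00) ∩ circle(D,7.00): a=7.1725, h=6.9681
  candidates: C₊=(11.1598,6.6585) cross=45.331; C₋=(8.1427,-6.9473) cross=-45.331
  mode - wants cross < 0 → take C=(8.1427,-6.9473) (cross=-45.331)
ex = (C−B)/|BC| = (0.5494,-0.8356); ey = (0.8356,0.5494)
P = B + -1.93·ex + 1.14·ey = (2.5411,3.6474)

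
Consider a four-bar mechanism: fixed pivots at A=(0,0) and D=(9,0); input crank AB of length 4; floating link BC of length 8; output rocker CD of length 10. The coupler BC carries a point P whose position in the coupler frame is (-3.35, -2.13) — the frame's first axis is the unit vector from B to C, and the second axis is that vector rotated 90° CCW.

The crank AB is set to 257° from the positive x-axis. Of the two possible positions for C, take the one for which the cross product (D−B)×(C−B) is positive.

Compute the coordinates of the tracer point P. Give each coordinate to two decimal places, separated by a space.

A=(0,0), D=(9.00,0)
B = A + 4.00·(cos257°, sin257°) = (-0.8998, -3.8975)
|BD| = 10.6394
circle(B,8.00) ∩ circle(D,10.00): a=3.6279, h=7.1301
  candidates: C₊=(-0.1361,4.0660) cross=75.860; C₋=(5.0878,-9.2030) cross=-75.860
  mode + wants cross > 0 → take C=(-0.1361,4.0660) (cross=75.860)
ex = (C−B)/|BC| = (0.0955,0.9954); ey = (-0.9954,0.0955)
P = B + -3.35·ex + -2.13·ey = (0.9007,-7.4355)

0.90 -7.44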